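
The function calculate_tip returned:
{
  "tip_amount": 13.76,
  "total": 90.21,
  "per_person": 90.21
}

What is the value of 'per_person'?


90.21


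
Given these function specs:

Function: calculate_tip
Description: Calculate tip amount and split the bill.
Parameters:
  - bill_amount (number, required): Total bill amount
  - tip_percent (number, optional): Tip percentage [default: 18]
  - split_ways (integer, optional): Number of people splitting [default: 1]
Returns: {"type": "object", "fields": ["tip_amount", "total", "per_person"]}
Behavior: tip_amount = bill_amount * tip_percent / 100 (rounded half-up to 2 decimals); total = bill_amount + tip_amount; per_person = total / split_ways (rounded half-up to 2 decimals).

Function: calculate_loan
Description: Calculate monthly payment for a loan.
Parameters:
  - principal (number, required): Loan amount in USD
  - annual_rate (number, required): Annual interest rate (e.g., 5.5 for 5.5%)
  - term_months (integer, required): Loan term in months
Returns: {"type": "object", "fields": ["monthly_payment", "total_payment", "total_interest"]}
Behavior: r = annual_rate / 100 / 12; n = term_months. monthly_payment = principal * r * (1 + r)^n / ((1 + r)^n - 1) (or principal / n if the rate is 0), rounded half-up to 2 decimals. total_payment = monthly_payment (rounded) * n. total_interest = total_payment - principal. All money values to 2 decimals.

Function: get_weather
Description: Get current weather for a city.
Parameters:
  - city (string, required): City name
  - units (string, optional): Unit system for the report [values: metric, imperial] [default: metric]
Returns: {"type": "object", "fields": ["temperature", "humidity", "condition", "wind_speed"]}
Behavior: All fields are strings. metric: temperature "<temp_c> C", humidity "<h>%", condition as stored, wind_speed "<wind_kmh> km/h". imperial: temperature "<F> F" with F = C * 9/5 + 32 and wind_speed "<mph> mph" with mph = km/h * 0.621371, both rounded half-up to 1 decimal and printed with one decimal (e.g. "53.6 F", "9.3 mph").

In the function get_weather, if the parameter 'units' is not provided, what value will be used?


The get_weather spec declares:
  - units (string, optional): Unit system for the report [values: metric, imperial] [default: metric]
Default:
metric


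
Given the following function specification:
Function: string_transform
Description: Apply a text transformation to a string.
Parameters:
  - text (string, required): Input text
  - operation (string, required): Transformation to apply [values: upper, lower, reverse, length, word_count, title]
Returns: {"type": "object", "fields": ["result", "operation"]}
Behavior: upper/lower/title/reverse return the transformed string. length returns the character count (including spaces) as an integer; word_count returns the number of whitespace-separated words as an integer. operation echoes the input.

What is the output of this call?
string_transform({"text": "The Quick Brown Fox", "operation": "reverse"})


reverse('The Quick Brown Fox') = 'xoF nworB kciuQ ehT'
Output:
{"result": "xoF nworB kciuQ ehT", "operation": "reverse"}


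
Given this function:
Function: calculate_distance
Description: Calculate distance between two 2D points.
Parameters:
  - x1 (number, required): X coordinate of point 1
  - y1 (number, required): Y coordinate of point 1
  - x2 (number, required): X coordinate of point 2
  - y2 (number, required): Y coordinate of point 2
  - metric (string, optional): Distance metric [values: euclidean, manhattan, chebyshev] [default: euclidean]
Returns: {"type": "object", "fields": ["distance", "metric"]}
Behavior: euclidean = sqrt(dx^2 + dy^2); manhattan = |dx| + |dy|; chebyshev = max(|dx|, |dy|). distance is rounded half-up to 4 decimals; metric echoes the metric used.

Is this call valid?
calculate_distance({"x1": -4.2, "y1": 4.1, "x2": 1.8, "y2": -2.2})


Checking all required parameters present and types match... All valid.
Valid


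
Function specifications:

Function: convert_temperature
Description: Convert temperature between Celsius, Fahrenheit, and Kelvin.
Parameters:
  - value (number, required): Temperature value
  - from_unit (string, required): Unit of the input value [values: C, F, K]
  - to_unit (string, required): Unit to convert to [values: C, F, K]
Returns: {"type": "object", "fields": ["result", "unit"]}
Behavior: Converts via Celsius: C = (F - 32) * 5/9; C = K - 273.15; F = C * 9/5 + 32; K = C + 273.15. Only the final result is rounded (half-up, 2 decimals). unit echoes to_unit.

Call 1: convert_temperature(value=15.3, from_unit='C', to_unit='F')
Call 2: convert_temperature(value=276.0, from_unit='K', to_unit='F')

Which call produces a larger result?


Call 1:
  Input already in C: 15.3
  To F: 15.3 * 9/5 + 32 = 59.54
  Round to 2 decimals: 59.54
  -> 59.54 F
Call 2:
  To C: 276 - 273.15 = 2.85
  To F: 2.85 * 9/5 + 32 = 37.13
  Round to 2 decimals: 37.13
  -> 37.13 F
Call 1 (59.54 F)


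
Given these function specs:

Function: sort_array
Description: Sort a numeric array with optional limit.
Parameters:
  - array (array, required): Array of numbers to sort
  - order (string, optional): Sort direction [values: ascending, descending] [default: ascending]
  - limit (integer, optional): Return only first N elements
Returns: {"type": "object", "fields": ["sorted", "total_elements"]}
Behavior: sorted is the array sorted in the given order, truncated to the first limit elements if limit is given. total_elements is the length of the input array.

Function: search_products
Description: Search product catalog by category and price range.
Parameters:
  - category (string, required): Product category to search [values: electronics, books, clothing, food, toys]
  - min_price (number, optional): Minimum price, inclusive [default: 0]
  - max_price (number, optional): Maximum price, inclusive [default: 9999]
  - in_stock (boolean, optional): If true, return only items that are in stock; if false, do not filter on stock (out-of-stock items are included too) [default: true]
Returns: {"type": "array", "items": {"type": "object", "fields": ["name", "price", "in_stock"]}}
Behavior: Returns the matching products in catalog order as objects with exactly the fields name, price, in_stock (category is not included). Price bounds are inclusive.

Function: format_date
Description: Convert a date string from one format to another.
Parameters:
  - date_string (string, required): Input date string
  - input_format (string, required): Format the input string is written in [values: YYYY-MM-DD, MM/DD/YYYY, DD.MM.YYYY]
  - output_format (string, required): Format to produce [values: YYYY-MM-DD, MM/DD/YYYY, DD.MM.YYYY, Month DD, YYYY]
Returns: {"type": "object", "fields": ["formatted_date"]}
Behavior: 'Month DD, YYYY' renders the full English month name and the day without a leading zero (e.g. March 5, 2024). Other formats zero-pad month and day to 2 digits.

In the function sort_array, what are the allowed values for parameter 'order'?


The sort_array spec declares:
  - order (string, optional): Sort direction [values: ascending, descending] [default: ascending]
Allowed values:
ascending, descending


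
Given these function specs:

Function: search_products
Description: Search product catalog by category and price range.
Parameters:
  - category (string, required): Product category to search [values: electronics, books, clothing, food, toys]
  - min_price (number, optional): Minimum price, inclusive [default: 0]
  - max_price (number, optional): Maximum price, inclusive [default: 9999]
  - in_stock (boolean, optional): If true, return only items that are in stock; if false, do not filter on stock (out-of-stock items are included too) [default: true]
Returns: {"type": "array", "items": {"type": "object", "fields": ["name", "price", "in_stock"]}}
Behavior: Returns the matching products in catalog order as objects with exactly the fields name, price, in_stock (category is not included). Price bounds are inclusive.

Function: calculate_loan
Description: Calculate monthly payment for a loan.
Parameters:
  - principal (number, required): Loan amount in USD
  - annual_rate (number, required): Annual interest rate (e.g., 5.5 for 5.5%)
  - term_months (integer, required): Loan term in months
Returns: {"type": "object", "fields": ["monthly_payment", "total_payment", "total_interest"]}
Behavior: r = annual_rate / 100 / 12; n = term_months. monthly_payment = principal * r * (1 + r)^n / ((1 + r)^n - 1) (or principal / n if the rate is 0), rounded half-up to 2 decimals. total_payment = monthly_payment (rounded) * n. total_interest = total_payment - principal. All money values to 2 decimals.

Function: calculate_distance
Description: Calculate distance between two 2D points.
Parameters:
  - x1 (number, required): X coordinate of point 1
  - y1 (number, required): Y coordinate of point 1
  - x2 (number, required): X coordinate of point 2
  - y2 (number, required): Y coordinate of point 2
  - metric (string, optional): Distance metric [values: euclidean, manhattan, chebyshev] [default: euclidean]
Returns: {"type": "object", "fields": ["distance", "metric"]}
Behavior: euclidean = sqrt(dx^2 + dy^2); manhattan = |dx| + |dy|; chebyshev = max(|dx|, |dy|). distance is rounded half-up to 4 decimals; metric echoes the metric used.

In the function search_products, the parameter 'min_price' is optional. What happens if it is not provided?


The search_products spec declares:
  - min_price (number, optional): Minimum price, inclusive [default: 0]
It defaults to 0


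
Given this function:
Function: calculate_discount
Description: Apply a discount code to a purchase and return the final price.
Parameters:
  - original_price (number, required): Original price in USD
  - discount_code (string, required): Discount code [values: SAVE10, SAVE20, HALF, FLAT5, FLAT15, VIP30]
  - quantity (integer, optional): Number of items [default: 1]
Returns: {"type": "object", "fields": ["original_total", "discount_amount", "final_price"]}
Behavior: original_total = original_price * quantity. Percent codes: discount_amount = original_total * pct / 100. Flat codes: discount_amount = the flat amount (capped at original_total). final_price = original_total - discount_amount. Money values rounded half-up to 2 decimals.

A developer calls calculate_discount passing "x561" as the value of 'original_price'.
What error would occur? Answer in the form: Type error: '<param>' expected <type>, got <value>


Spec: 'original_price' is declared as number; "x561" is a string.
Type error: 'original_price' expected number, got "x561"


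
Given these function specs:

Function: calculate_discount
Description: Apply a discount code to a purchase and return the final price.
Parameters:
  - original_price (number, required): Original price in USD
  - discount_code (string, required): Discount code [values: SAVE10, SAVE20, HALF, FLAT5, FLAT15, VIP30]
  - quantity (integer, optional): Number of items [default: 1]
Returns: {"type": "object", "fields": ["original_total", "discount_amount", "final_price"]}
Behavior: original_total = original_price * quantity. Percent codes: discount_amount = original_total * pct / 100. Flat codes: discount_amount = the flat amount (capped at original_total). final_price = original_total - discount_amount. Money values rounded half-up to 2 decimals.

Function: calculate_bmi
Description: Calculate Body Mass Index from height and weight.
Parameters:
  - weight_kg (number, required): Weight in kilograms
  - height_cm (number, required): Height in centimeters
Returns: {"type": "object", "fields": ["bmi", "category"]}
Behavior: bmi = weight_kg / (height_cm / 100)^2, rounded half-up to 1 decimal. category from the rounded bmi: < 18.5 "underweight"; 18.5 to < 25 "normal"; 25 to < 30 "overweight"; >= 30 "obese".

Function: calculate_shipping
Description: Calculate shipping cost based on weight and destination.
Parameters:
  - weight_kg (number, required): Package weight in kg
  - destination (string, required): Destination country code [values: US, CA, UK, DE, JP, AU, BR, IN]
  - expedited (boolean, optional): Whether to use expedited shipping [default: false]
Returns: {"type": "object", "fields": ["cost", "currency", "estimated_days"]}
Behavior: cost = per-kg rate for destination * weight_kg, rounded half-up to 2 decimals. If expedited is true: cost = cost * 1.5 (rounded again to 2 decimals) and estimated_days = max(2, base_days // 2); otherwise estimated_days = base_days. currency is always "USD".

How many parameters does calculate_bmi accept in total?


Parameters of calculate_bmi: weight_kg (required), height_cm (required)
Total:
2


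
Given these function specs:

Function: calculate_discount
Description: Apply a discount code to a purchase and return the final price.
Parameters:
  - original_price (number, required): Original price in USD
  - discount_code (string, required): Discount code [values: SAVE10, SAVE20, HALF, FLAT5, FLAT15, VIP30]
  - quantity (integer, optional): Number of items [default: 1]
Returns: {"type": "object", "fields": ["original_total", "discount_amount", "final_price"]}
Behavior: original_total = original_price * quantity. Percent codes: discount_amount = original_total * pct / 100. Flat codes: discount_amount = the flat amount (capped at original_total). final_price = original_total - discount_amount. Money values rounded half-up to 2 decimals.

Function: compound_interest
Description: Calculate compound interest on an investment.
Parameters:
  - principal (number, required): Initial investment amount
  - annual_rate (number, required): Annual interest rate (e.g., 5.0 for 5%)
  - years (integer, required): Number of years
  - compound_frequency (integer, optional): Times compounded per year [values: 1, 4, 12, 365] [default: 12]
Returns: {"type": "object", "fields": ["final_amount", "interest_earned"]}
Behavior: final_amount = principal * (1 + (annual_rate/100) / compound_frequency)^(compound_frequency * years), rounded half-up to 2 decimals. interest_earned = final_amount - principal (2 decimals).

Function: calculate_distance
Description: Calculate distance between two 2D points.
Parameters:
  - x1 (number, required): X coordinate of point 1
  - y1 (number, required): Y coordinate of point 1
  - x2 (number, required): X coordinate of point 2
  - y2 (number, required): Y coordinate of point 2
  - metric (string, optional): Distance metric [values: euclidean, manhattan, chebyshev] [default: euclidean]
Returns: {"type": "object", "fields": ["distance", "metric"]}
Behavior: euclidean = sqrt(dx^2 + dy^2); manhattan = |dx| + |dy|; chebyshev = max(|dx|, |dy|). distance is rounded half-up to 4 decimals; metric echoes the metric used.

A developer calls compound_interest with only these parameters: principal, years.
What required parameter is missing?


Required parameters: principal, annual_rate, years
Provided: principal, years
Missing: annual_rate
annual_rate


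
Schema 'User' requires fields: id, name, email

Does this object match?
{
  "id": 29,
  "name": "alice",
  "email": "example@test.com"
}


Checking required fields... All present.
Valid - all required fields present


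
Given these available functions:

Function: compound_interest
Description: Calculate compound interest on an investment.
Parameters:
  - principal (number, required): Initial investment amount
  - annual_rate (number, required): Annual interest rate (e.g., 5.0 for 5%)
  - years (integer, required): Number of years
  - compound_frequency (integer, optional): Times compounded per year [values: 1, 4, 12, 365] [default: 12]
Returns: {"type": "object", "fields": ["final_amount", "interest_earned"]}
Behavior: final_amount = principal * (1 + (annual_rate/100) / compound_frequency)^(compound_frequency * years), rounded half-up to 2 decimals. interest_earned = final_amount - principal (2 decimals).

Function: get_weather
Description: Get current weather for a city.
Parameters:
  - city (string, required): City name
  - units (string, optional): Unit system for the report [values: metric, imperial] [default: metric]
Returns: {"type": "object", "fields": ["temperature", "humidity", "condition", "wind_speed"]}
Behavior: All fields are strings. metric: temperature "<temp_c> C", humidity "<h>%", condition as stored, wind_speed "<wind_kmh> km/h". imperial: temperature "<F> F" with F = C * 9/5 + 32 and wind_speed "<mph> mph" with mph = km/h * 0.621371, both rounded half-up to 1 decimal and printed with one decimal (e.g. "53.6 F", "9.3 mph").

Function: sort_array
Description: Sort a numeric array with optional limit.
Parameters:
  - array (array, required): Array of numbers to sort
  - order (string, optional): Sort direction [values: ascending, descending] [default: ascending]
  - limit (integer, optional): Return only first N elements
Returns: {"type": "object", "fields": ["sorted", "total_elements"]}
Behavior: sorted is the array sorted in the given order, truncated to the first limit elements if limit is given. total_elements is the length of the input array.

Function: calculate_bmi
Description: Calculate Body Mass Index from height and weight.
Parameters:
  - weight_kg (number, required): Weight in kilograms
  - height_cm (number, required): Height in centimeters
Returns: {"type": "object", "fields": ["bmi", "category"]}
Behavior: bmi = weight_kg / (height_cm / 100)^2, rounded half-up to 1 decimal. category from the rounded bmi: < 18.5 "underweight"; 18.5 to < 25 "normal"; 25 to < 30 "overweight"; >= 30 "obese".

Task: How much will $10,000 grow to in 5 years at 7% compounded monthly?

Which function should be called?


The task needs a function whose description is: Calculate compound interest on an investment.
compound_interest


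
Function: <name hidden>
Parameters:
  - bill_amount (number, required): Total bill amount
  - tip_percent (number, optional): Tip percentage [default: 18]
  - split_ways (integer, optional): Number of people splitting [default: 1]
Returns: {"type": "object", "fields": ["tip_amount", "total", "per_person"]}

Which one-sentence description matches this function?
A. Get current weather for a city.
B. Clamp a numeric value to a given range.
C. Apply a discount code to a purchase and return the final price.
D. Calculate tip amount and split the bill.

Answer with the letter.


Parameters bill_amount, tip_percent, split_ways and return ["tip_amount", "total", "per_person"] fit: Calculate tip amount and split the bill.
D


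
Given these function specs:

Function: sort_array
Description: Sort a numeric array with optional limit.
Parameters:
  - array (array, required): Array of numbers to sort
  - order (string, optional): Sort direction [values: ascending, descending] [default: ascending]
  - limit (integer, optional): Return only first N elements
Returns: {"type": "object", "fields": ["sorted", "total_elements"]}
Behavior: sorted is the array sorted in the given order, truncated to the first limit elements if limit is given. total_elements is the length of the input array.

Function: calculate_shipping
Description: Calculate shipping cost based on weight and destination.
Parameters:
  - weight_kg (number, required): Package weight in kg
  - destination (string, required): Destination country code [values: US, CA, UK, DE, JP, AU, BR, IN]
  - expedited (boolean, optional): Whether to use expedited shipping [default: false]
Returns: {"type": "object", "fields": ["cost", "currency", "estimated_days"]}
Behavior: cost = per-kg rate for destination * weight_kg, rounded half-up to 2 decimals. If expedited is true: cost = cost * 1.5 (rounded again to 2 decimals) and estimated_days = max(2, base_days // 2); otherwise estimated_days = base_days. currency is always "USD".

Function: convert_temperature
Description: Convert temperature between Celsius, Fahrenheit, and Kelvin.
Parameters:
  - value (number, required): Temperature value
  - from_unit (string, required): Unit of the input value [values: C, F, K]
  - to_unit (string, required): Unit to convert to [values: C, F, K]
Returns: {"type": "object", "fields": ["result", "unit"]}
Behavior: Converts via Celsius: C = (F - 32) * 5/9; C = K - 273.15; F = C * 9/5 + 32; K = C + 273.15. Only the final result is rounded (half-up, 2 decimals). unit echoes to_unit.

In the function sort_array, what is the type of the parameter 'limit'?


The sort_array spec declares:
  - limit (integer, optional): Return only first N elements
Type:
integer


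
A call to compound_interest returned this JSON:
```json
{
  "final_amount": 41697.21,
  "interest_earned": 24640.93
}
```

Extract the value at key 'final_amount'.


41697.21


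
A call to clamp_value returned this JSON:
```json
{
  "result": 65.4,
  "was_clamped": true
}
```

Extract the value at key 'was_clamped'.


true


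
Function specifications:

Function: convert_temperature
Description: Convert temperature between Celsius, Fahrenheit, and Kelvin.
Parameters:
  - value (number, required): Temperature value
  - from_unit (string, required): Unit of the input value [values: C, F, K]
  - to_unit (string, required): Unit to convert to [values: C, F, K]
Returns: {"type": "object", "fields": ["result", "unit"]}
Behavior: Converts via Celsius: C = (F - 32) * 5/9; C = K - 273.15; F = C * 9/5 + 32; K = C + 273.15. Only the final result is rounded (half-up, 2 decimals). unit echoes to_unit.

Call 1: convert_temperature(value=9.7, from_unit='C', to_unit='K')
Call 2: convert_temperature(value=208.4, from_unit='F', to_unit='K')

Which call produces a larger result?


Call 1:
  Input already in C: 9.7
  To K: 9.7 + 273.15 = 282.85
  Round to 2 decimals: 282.85
  -> 282.85 K
Call 2:
  To C: (208.4 - 32) * 5/9 = 98
  To K: 98 + 273.15 = 371.15
  Round to 2 decimals: 371.15
  -> 371.15 K
Call 2 (371.15 K)


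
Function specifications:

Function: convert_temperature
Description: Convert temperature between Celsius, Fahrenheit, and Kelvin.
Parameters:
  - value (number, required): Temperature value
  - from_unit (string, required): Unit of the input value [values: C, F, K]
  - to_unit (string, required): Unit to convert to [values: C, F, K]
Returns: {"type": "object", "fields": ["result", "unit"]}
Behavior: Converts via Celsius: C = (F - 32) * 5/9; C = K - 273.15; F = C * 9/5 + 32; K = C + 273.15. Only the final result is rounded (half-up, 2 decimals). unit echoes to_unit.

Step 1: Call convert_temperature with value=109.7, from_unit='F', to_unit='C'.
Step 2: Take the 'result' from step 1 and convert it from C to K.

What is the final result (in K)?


Step 1: convert_temperature(value=109.7, from_unit=F, to_unit=C)
  To C: (109.7 - 32) * 5/9 = 43.166667
  Target is C: 43.166667
  Round to 2 decimals: 43.17
  -> result = 43.17 C
Step 2: convert_temperature(value=43.17, from_unit=C, to_unit=K)
  Input already in C: 43.17
  To K: 43.17 + 273.15 = 316.32
  Round to 2 decimals: 316.32
  -> result = 316.32 K
316.32 K


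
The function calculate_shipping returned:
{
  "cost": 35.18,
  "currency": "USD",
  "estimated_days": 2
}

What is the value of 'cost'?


35.18


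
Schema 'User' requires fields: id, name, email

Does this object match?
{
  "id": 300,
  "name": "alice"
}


Checking required fields...
Missing: email
Invalid - missing required field 'email'


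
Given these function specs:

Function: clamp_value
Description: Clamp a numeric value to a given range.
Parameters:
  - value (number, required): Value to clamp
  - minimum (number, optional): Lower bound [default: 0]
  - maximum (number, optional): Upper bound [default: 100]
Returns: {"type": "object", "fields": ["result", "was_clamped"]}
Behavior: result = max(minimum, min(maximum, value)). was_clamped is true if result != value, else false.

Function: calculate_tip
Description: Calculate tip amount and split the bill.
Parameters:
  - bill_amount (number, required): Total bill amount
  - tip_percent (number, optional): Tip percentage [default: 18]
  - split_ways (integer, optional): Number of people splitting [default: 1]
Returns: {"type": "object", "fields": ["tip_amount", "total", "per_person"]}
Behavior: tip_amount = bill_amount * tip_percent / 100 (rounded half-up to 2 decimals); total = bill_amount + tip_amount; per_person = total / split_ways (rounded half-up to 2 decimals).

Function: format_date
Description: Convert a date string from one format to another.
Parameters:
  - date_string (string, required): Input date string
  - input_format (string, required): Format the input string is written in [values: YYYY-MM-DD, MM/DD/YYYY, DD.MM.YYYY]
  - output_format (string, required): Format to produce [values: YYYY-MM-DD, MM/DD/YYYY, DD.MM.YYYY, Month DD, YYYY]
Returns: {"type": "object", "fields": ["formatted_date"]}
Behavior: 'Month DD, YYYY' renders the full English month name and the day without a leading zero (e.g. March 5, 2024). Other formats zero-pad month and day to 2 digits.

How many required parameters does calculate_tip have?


Parameters of calculate_tip: bill_amount (required), tip_percent (optional), split_ways (optional)
Required count:
1


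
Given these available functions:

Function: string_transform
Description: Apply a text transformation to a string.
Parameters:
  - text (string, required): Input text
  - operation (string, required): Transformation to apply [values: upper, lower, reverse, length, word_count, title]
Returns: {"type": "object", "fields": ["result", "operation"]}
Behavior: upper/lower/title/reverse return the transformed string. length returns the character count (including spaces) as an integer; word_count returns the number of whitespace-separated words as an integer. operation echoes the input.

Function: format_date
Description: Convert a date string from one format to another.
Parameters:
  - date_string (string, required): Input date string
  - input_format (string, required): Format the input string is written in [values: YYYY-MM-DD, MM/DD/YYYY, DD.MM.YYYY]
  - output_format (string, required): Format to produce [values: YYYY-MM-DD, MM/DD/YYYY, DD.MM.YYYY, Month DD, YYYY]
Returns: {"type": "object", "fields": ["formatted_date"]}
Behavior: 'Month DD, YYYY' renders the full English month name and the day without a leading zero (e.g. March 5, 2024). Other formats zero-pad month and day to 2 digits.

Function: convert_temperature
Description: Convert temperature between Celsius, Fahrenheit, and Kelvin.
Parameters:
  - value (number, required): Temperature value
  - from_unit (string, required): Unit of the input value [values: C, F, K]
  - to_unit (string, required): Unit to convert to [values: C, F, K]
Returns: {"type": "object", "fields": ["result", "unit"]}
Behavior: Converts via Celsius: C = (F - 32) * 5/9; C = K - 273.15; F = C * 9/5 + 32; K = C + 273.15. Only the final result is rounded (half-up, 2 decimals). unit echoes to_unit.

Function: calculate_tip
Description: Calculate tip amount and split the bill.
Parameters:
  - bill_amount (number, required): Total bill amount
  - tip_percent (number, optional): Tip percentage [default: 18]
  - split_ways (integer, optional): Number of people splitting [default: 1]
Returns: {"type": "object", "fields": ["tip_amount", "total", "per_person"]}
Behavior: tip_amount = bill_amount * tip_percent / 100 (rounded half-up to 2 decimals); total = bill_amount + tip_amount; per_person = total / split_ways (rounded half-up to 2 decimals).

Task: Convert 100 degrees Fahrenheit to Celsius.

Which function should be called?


The task needs a function whose description is: Convert temperature between Celsius, Fahrenheit, and Kelvin.
convert_temperature


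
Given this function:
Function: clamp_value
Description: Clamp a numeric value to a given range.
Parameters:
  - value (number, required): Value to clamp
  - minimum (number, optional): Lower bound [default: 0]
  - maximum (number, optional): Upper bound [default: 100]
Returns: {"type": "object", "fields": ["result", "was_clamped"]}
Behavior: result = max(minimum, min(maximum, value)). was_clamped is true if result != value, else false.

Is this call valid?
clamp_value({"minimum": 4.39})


Checking required parameters...
Missing required parameter: value
Invalid - missing required parameter 'value'


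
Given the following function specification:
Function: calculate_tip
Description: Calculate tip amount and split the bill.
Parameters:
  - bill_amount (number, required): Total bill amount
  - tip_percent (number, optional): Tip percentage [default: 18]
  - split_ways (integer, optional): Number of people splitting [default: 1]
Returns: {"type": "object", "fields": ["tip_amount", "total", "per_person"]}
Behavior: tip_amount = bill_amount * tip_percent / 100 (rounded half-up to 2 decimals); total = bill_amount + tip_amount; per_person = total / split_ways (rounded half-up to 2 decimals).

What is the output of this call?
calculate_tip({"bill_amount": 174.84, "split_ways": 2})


Defaults applied: tip_percent=18
tip_amount = 174.84 * 18/100 = 31.4712 -> 31.47
total = 174.84 + 31.47 = 206.31
per_person = 206.31 / 2 = 103.155 -> 103.16
Output:
{"tip_amount": 31.47, "total": 206.31, "per_person": 103.16}


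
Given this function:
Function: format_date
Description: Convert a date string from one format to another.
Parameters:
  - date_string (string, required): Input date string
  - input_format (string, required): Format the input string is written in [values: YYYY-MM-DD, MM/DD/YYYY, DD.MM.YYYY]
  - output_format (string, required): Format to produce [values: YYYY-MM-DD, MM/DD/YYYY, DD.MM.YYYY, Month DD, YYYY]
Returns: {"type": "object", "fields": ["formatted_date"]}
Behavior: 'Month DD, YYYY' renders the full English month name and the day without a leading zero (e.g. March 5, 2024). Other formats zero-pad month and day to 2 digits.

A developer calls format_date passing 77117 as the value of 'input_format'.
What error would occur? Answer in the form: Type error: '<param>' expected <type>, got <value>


Spec: 'input_format' is declared as string; 77117 is an integer.
Type error: 'input_format' expected string, got 77117


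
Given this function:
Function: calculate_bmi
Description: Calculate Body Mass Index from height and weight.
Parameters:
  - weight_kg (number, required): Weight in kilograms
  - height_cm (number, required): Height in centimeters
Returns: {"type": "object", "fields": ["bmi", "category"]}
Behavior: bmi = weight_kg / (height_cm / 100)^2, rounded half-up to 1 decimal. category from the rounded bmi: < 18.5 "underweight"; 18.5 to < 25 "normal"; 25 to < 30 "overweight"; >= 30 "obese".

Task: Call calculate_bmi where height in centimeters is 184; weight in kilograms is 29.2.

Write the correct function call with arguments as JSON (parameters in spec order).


Mapping each described value to its parameter name:
  'Height in centimeters' -> height_cm = 184
  'Weight in kilograms' -> weight_kg = 29.2
calculate_bmi({"weight_kg": 29.2, "height_cm": 184})


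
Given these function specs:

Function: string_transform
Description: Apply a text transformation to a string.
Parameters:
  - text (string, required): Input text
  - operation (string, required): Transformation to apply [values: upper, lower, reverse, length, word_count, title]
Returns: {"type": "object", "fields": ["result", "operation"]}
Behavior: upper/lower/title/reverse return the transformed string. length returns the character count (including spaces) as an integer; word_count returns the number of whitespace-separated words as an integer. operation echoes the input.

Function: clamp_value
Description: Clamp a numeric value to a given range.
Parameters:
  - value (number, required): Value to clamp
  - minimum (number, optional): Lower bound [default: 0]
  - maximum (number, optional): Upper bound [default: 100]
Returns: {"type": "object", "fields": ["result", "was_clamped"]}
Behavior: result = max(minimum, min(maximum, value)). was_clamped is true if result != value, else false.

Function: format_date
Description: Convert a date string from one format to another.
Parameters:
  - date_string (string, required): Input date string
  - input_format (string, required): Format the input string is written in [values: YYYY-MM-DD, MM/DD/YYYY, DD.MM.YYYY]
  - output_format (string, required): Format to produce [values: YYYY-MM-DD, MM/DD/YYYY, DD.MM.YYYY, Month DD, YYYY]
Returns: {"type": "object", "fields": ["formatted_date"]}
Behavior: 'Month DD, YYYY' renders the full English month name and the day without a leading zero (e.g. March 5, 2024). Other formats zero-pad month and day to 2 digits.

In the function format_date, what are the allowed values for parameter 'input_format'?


The format_date spec declares:
  - input_format (string, required): Format the input string is written in [values: YYYY-MM-DD, MM/DD/YYYY, DD.MM.YYYY]
Allowed values:
YYYY-MM-DD, MM/DD/YYYY, DD.MM.YYYY


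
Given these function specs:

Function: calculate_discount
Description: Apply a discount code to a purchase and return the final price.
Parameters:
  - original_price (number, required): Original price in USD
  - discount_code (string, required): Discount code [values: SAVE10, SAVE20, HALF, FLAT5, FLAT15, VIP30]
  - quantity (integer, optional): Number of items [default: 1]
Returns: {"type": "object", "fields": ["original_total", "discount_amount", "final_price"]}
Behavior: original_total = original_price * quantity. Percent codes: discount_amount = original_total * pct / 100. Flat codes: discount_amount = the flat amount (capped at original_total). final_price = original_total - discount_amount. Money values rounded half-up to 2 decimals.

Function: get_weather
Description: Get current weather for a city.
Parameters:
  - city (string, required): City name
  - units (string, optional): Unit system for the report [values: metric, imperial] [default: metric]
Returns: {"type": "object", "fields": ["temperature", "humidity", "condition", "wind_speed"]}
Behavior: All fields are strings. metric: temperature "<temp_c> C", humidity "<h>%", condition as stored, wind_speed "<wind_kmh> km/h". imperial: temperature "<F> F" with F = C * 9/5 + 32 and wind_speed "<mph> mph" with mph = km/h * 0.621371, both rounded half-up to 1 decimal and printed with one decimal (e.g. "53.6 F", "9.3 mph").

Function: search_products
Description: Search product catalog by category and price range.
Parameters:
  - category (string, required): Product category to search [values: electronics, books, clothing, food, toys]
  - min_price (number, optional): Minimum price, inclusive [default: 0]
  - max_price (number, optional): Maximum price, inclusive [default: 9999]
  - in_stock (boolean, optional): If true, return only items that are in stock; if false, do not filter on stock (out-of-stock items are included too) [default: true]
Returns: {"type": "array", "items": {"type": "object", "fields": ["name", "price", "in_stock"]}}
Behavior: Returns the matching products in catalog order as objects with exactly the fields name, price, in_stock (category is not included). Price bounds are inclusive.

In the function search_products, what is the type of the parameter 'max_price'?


The search_products spec declares:
  - max_price (number, optional): Maximum price, inclusive [default: 9999]
Type:
number


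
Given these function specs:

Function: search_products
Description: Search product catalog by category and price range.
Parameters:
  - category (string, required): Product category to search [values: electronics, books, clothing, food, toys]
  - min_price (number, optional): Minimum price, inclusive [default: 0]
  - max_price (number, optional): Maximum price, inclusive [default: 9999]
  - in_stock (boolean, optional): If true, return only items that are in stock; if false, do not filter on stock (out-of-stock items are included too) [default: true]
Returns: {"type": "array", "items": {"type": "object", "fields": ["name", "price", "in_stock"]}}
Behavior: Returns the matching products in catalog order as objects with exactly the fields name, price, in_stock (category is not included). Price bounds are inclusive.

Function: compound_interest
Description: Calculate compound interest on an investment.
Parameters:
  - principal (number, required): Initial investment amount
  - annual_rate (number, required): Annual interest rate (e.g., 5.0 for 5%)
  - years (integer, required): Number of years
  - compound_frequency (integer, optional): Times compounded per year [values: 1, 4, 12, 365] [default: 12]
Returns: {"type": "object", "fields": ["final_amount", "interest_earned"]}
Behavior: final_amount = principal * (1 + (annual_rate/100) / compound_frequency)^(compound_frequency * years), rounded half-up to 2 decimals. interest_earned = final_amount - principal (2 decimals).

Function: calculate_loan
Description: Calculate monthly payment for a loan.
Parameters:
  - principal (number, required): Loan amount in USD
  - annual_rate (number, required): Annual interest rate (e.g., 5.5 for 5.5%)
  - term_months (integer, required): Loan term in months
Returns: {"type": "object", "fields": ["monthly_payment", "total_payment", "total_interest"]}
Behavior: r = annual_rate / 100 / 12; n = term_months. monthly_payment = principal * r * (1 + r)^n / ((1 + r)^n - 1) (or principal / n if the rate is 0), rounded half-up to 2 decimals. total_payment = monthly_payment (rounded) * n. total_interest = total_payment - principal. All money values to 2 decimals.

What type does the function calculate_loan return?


The calculate_loan spec declares Returns: {"type": "object", "fields": ["monthly_payment", "total_payment", "total_interest"]}
Type:
object


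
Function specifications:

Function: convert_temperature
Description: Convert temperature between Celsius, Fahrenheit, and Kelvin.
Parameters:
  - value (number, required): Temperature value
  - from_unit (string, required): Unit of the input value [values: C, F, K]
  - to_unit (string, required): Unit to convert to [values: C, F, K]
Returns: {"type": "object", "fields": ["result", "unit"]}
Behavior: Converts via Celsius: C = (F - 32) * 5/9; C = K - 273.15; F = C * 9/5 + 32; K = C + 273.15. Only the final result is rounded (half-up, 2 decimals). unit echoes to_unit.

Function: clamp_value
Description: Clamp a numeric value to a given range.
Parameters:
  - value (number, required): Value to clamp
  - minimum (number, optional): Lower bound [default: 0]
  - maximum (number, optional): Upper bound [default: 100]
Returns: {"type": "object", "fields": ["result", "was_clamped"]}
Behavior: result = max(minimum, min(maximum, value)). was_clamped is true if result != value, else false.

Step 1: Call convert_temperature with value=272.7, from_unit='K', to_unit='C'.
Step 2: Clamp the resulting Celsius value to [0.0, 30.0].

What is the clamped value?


Step 1: convert_temperature(value=272.7, from_unit=K, to_unit=C)
  To C: 272.7 - 273.15 = -0.45
  Target is C: -0.45
  Round to 2 decimals: -0.45
  -> result = -0.45 C
Step 2: clamp_value(value=-0.45, minimum=0.0, maximum=30.0)
  result = max(0.0, min(30.0, -0.45)) = max(0.0, -0.45) = 0.0
  was_clamped = (0.0 != -0.45) = true
  -> result = 0.0
0.0


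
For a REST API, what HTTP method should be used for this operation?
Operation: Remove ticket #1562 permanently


GET = read, POST = create, PUT = update/replace, DELETE = remove
This operation is a removal.
DELETE


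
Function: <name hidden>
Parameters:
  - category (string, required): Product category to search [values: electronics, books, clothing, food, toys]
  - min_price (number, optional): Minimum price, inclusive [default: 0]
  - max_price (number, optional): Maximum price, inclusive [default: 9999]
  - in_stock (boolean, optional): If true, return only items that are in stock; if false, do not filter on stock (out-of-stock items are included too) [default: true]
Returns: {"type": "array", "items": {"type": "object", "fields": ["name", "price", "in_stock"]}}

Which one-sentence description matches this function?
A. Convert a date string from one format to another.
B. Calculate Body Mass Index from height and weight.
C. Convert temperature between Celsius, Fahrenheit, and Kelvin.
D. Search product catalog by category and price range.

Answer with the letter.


Parameters category, min_price, max_price, in_stock and return "array" fit: Search product catalog by category and price range.
D


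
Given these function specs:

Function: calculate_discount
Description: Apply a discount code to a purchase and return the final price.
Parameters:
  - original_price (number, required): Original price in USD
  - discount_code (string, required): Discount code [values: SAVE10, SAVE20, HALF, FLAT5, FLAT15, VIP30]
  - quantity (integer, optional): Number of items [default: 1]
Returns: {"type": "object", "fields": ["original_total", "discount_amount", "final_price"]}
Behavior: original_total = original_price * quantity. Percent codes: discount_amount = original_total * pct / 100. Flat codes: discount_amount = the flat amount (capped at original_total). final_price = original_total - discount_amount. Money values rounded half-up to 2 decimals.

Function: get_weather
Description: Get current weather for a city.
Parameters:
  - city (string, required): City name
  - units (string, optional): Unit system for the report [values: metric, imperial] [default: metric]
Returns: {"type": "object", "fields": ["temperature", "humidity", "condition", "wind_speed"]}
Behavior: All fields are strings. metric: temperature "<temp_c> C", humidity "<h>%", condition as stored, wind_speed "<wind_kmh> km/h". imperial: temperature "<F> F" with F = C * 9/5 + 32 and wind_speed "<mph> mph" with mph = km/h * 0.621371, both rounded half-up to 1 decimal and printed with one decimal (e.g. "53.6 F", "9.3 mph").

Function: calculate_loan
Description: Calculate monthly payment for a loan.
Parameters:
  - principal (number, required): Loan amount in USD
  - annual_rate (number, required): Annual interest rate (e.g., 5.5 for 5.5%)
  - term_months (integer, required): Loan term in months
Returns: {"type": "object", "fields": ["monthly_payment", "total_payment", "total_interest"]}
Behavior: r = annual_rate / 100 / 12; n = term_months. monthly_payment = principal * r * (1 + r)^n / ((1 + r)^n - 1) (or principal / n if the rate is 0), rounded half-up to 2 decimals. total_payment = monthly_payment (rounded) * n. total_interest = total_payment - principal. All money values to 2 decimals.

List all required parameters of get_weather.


Parameters of get_weather and their required/optional flag:
  city: required
  units: optional
city
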